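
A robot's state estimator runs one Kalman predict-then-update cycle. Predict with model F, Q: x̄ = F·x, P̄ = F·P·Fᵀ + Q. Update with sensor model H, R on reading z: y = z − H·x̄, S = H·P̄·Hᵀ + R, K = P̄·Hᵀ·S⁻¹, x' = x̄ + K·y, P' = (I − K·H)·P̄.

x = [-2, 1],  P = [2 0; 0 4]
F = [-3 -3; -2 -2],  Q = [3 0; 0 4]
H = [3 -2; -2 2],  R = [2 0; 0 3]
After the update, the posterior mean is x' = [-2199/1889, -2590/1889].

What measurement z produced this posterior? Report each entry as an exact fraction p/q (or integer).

x̄ = F·x = [3, 2]
P̄ = F·P·Fᵀ + Q = [57 36; 36 28]
S = H·P̄·Hᵀ + R = [195 -94; -94 55]
K = P̄·Hᵀ·S⁻¹ = [1497/1889 1116/1889; 1356/1889 1768/1889]
x' − x̄ = [-7866/1889, -6368/1889] = K·y
y = (KᵀK)⁻¹·Kᵀ·(x' − x̄) = [-6, 1]
z = y + H·x̄ = [-6, 1] + [5, -2] = [-1, -1]

z = [-1, -1]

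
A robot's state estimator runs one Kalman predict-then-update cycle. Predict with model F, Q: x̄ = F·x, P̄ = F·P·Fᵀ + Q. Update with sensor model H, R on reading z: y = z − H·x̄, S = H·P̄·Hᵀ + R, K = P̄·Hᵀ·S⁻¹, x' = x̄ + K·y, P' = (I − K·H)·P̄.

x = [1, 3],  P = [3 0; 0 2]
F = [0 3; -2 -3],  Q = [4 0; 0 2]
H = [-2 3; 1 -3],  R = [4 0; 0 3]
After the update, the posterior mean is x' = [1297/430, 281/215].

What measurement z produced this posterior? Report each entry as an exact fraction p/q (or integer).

x̄ = F·x = [9, -11]
P̄ = F·P·Fᵀ + Q = [22 -18; -18 32]
S = H·P̄·Hᵀ + R = [596 -494; -494 421]
K = P̄·Hᵀ·S⁻¹ = [-1857/3440 -779/1720; -93/860 -171/430]
x' − x̄ = [-2573/430, 2646/215] = K·y
y = (KᵀK)⁻¹·Kᵀ·(x' − x̄) = [48, -44]
z = y + H·x̄ = [48, -44] + [-51, 42] = [-3, -2]

z = [-3, -2]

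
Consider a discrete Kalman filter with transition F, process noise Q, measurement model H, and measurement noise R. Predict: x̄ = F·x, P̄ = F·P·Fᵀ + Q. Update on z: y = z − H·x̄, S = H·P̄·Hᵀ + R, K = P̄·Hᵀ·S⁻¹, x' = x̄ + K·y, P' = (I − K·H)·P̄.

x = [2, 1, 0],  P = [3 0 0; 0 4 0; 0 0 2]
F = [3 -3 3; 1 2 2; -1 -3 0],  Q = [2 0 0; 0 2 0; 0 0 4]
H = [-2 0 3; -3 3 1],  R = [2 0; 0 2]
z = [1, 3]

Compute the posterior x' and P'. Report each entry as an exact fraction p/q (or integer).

x̄ = F·x = [3, 4, -5]
P̄ = F·P·Fᵀ + Q = [83 -3 27; -3 29 -27; 27 -27 43]
y = z − H·x̄ = [22, 5]
S = H·P̄·Hᵀ + R = [397 105; 105 783]
K = P̄·Hᵀ·S⁻¹ = [-2350/16657 -4599/16657; -3665/16657 5878/49971; 11870/49971 -27559/149913]
x' = x̄ + K·y = [-24724/16657, -12616/49971, -103940/149913]
P' = (I − K·H)·P̄ = [120412/16657 91110/16657 78708/16657; 91110/16657 72984/16657 174890/49971; 78708/16657 174890/49971 495988/149913]

x' = [-24724/16657, -12616/49971, -103940/149913]
P' = [120412/16657 91110/16657 78708/16657; 91110/16657 72984/16657 174890/49971; 78708/16657 174890/49971 495988/149913]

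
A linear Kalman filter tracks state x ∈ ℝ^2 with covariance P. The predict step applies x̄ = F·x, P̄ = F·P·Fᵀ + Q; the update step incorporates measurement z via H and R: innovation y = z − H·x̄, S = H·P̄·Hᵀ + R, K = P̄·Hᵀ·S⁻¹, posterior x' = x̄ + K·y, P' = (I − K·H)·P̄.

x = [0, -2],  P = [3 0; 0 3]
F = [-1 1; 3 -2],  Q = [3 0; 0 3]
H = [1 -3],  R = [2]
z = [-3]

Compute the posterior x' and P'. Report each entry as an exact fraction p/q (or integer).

x' = [-364/479, 365/479]
P' = [1395/479 429/479; 429/479 237/479]

x̄ = F·x = [-2, 4]
P̄ = F·P·Fᵀ + Q = [9 -15; -15 42]
y = z − H·x̄ = [11]
S = H·P̄·Hᵀ + R = [479]
K = P̄·Hᵀ·S⁻¹ = [54/479; -141/479]
x' = x̄ + K·y = [-364/479, 365/479]
P' = (I − K·H)·P̄ = [1395/479 429/479; 429/479 237/479]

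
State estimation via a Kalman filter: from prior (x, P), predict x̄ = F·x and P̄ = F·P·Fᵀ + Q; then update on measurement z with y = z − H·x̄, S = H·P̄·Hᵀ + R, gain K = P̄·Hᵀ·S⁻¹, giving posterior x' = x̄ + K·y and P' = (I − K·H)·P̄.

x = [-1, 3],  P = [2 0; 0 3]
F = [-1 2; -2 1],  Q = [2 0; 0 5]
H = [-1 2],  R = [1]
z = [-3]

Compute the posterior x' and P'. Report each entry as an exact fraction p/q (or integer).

x' = [263/41, 73/41]
P' = [640/41 322/41; 322/41 172/41]

x̄ = F·x = [7, 5]
P̄ = F·P·Fᵀ + Q = [16 10; 10 16]
y = z − H·x̄ = [-6]
S = H·P̄·Hᵀ + R = [41]
K = P̄·Hᵀ·S⁻¹ = [4/41; 22/41]
x' = x̄ + K·y = [263/41, 73/41]
P' = (I − K·H)·P̄ = [640/41 322/41; 322/41 172/41]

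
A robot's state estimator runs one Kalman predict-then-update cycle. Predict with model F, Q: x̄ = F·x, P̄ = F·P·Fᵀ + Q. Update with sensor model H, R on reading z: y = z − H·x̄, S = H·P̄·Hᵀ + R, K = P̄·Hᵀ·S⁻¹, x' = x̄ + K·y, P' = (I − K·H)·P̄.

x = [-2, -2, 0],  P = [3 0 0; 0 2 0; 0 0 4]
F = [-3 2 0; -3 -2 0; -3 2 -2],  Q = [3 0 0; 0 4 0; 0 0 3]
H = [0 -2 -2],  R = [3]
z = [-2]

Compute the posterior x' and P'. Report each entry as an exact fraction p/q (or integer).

x' = [-1322/527, 2718/527, -2158/527]
P' = [8362/527 -2515/527 2677/527; -2515/527 7097/527 -6923/527; 2677/527 -6923/527 7142/527]

x̄ = F·x = [2, 10, 2]
P̄ = F·P·Fᵀ + Q = [38 19 35; 19 39 19; 35 19 54]
y = z − H·x̄ = [22]
S = H·P̄·Hᵀ + R = [527]
K = P̄·Hᵀ·S⁻¹ = [-108/527; -116/527; -146/527]
x' = x̄ + K·y = [-1322/527, 2718/527, -2158/527]
P' = (I − K·H)·P̄ = [8362/527 -2515/527 2677/527; -2515/527 7097/527 -6923/527; 2677/527 -6923/527 7142/527]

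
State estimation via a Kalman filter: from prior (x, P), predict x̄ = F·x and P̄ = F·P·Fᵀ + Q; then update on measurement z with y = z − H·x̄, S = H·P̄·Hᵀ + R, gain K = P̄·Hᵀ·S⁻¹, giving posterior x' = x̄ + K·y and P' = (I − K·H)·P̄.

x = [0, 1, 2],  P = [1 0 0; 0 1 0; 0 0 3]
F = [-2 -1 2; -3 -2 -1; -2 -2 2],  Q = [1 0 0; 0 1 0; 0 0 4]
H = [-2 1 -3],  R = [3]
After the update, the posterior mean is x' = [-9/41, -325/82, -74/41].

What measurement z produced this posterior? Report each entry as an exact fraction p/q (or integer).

x̄ = F·x = [3, -4, 2]
P̄ = F·P·Fᵀ + Q = [18 2 18; 2 17 4; 18 4 24]
S = H·P̄·Hᵀ + R = [492]
K = P̄·Hᵀ·S⁻¹ = [-22/123; 1/492; -26/123]
x' − x̄ = [-132/41, 3/82, -156/41] = K·y
y = (KᵀK)⁻¹·Kᵀ·(x' − x̄) = [18]
z = y + H·x̄ = [18] + [-16] = [2]

z = [2]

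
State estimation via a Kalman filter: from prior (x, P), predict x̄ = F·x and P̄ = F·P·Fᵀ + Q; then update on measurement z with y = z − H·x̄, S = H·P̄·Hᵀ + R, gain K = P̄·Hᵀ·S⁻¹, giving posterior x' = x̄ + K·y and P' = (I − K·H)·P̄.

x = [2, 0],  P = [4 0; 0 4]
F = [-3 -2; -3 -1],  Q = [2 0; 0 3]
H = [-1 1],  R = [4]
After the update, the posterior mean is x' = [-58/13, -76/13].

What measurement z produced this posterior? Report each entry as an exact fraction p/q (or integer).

z = [-2]

x̄ = F·x = [-6, -6]
P̄ = F·P·Fᵀ + Q = [54 44; 44 43]
S = H·P̄·Hᵀ + R = [13]
K = P̄·Hᵀ·S⁻¹ = [-10/13; -1/13]
x' − x̄ = [20/13, 2/13] = K·y
y = (KᵀK)⁻¹·Kᵀ·(x' − x̄) = [-2]
z = y + H·x̄ = [-2] + [0] = [-2]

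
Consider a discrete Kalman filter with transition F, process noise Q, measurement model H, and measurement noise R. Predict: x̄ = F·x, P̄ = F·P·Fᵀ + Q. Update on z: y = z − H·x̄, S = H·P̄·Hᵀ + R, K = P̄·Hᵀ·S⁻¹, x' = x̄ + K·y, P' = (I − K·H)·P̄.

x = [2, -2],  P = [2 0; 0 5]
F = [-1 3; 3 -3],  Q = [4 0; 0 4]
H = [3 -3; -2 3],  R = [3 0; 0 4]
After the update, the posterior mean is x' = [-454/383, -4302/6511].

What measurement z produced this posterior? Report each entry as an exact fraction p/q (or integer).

z = [-3, -2]

x̄ = F·x = [-8, 12]
P̄ = F·P·Fᵀ + Q = [51 -51; -51 67]
S = H·P̄·Hᵀ + R = [1983 -1674; -1674 1423]
K = P̄·Hᵀ·S⁻¹ = [168/383 129/383; 1160/6511 2751/6511]
x' − x̄ = [2610/383, -82434/6511] = K·y
y = (KᵀK)⁻¹·Kᵀ·(x' − x̄) = [57, -54]
z = y + H·x̄ = [57, -54] + [-60, 52] = [-3, -2]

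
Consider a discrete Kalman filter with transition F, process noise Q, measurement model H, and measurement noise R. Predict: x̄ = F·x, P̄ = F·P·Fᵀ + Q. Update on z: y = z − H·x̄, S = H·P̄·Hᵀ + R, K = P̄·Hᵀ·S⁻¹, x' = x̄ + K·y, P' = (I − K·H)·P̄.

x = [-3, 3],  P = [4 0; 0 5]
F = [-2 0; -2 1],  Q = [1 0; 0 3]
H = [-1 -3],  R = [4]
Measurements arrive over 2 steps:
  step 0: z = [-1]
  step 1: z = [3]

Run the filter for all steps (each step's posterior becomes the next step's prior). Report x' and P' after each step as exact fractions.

step 0: x̄ = F·x = [6, 9]
step 0: P̄ = F·P·Fᵀ + Q = [17 16; 16 24]
step 0: y = z − H·x̄ = [32]
step 0: S = H·P̄·Hᵀ + R = [333]
step 0: K = P̄·Hᵀ·S⁻¹ = [-65/333; -88/333]
step 0: x' = x̄ + K·y = [-82/333, 181/333]
step 0: P' = (I − K·H)·P̄ = [1436/333 -392/333; -392/333 248/333]
step 1: x̄ = F·x = [164/333, 115/111]
step 1: P̄ = F·P·Fᵀ + Q = [6077/333 2176/111; 2176/111 951/37]
step 1: y = z − H·x̄ = [2198/333]
step 1: S = H·P̄·Hᵀ + R = [123608/333]
step 1: K = P̄·Hᵀ·S⁻¹ = [-25661/123608; -32205/123608]
step 1: x' = x̄ + K·y = [-54251/61804, -42255/61804]
step 1: P' = (I − K·H)·P̄ = [278315/123608 -58557/123608; -58557/123608 62459/123608]

step 0: x' = [-82/333, 181/333], P' = [1436/333 -392/333; -392/333 248/333]
step 1: x' = [-54251/61804, -42255/61804], P' = [278315/123608 -58557/123608; -58557/123608 62459/123608]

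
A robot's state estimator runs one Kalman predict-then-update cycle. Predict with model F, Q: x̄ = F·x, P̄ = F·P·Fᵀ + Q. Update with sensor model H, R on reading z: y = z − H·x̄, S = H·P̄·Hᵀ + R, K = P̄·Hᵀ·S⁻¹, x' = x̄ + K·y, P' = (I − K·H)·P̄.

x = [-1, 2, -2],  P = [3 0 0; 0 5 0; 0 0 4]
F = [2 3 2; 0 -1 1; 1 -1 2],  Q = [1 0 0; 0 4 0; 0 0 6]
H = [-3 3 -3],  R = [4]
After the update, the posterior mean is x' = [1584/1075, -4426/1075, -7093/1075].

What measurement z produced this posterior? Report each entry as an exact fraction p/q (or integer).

x̄ = F·x = [0, -4, -7]
P̄ = F·P·Fᵀ + Q = [74 -7 7; -7 13 13; 7 13 30]
S = H·P̄·Hᵀ + R = [1075]
K = P̄·Hᵀ·S⁻¹ = [-264/1075; 21/1075; -72/1075]
x' − x̄ = [1584/1075, -126/1075, 432/1075] = K·y
y = (KᵀK)⁻¹·Kᵀ·(x' − x̄) = [-6]
z = y + H·x̄ = [-6] + [9] = [3]

z = [3]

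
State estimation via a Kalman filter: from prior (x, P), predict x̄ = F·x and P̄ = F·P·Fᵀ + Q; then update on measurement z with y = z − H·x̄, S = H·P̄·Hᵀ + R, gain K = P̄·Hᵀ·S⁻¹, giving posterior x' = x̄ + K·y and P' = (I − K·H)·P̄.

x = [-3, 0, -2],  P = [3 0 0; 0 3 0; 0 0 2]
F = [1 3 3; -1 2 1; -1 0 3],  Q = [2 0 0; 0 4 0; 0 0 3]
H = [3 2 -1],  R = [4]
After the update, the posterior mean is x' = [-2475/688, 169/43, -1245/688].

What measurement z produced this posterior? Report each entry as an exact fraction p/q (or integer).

z = [-1]

x̄ = F·x = [-9, 1, -3]
P̄ = F·P·Fᵀ + Q = [50 21 15; 21 21 9; 15 9 24]
S = H·P̄·Hᵀ + R = [688]
K = P̄·Hᵀ·S⁻¹ = [177/688; 6/43; 39/688]
x' − x̄ = [3717/688, 126/43, 819/688] = K·y
y = (KᵀK)⁻¹·Kᵀ·(x' − x̄) = [21]
z = y + H·x̄ = [21] + [-22] = [-1]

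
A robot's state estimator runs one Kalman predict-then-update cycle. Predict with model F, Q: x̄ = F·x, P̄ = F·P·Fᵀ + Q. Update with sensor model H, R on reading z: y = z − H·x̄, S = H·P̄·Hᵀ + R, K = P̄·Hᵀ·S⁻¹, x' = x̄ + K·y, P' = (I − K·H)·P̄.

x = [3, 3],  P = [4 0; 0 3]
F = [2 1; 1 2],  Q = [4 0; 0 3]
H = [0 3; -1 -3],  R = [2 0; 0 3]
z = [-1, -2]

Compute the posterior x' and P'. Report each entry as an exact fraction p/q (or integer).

x̄ = F·x = [9, 9]
P̄ = F·P·Fᵀ + Q = [23 14; 14 19]
y = z − H·x̄ = [-28, 34]
S = H·P̄·Hᵀ + R = [173 -213; -213 281]
K = P̄·Hᵀ·S⁻¹ = [-2043/3244 -2299/3244; 447/1622 -71/1622]
x' = x̄ + K·y = [4117/1622, -166/811]
P' = (I − K·H)·P̄ = [10983/3244 -681/1622; -681/1622 149/811]

x' = [4117/1622, -166/811]
P' = [10983/3244 -681/1622; -681/1622 149/811]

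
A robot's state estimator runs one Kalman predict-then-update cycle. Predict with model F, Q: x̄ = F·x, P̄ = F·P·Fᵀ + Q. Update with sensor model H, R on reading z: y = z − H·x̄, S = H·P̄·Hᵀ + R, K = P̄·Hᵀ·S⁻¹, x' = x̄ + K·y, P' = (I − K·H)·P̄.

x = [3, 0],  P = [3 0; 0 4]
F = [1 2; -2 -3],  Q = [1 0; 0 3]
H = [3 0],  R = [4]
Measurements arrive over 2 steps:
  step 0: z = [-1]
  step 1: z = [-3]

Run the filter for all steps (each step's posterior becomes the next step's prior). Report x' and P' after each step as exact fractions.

step 0: x̄ = F·x = [3, -6]
step 0: P̄ = F·P·Fᵀ + Q = [20 -30; -30 51]
step 0: y = z − H·x̄ = [-10]
step 0: S = H·P̄·Hᵀ + R = [184]
step 0: K = P̄·Hᵀ·S⁻¹ = [15/46; -45/92]
step 0: x' = x̄ + K·y = [-6/23, -51/46]
step 0: P' = (I − K·H)·P̄ = [10/23 -15/23; -15/23 321/46]
step 1: x̄ = F·x = [-57/23, 177/46]
step 1: P̄ = F·P·Fᵀ + Q = [615/23 -878/23; -878/23 2747/46]
step 1: y = z − H·x̄ = [102/23]
step 1: S = H·P̄·Hᵀ + R = [5627/23]
step 1: K = P̄·Hᵀ·S⁻¹ = [1845/5627; -2634/5627]
step 1: x' = x̄ + K·y = [-339/331, 1173/662]
step 1: P' = (I − K·H)·P̄ = [2460/5627 -3512/5627; -3512/5627 68759/11254]

step 0: x' = [-6/23, -51/46], P' = [10/23 -15/23; -15/23 321/46]
step 1: x' = [-339/331, 1173/662], P' = [2460/5627 -3512/5627; -3512/5627 68759/11254]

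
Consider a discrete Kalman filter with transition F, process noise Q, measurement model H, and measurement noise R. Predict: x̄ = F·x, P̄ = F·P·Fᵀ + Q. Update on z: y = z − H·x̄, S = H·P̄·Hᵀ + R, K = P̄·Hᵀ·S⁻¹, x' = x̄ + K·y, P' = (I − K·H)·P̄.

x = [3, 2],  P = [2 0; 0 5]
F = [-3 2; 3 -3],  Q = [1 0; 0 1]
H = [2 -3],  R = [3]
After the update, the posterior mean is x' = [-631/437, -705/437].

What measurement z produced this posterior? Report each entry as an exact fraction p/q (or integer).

z = [2]

x̄ = F·x = [-5, 3]
P̄ = F·P·Fᵀ + Q = [39 -48; -48 64]
S = H·P̄·Hᵀ + R = [1311]
K = P̄·Hᵀ·S⁻¹ = [74/437; -96/437]
x' − x̄ = [1554/437, -2016/437] = K·y
y = (KᵀK)⁻¹·Kᵀ·(x' − x̄) = [21]
z = y + H·x̄ = [21] + [-19] = [2]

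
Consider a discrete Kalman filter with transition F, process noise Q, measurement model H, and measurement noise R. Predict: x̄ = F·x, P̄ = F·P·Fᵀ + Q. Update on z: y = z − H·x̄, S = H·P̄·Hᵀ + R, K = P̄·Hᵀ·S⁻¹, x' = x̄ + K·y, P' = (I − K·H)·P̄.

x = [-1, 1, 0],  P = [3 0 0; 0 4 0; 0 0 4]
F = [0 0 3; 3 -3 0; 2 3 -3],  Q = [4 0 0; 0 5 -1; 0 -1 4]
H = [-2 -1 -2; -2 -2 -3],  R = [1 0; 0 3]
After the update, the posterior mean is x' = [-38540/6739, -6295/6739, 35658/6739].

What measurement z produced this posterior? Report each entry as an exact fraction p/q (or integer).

z = [2, -3]

x̄ = F·x = [0, -6, 1]
P̄ = F·P·Fᵀ + Q = [40 0 -36; 0 68 -19; -36 -19 88]
S = H·P̄·Hᵀ + R = [217 331; 331 567]
K = P̄·Hᵀ·S⁻¹ = [-6902/6739 4362/6739; 9139/13478 -7213/13478; 2779/13478 -5283/13478]
x' − x̄ = [-38540/6739, 34139/6739, 28919/6739] = K·y
y = (KᵀK)⁻¹·Kᵀ·(x' − x̄) = [-2, -12]
z = y + H·x̄ = [-2, -12] + [4, 9] = [2, -3]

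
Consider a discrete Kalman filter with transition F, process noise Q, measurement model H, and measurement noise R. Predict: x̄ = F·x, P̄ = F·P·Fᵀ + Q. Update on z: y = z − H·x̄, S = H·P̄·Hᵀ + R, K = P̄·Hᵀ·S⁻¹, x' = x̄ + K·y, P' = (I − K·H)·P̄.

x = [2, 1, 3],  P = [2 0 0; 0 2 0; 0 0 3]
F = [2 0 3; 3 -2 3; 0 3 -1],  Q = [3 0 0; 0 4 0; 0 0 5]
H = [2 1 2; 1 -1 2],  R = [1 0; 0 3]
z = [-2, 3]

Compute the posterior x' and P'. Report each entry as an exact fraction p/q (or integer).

x' = [-21819/26554, -52061/26554, 23081/26554]
P' = [87911/26554 -32985/26554 -67105/26554; -32985/26554 18582/13277 9426/13277; -67105/26554 9426/13277 28879/13277]

x̄ = F·x = [13, 13, 0]
P̄ = F·P·Fᵀ + Q = [38 39 -9; 39 57 -21; -9 -21 26]
y = z − H·x̄ = [-41, 3]
S = H·P̄·Hᵀ + R = [314 30; 30 172]
K = P̄·Hᵀ·S⁻¹ = [8627/26554 -2219/13277; 4449/13277 -10815/26554; 79/13277 9853/26554]
x' = x̄ + K·y = [-21819/26554, -52061/26554, 23081/26554]
P' = (I − K·H)·P̄ = [87911/26554 -32985/26554 -67105/26554; -32985/26554 18582/13277 9426/13277; -67105/26554 9426/13277 28879/13277]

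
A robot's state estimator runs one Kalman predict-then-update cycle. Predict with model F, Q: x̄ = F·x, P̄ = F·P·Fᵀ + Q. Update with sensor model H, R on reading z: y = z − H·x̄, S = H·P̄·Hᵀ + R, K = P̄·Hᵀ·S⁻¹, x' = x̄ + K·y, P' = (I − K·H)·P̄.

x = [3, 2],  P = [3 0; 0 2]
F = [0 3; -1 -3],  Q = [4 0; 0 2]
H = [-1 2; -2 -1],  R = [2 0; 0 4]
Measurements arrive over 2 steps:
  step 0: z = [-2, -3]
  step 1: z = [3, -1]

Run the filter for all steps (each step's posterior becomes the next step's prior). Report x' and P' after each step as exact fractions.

step 0: x̄ = F·x = [6, -9]
step 0: P̄ = F·P·Fᵀ + Q = [22 -18; -18 23]
step 0: y = z − H·x̄ = [22, 0]
step 0: S = H·P̄·Hᵀ + R = [188 52; 52 43]
step 0: K = P̄·Hᵀ·S⁻¹ = [-571/2690 -468/1345; 519/1345 -221/1345]
step 0: x' = x̄ + K·y = [1789/1345, -687/1345]
step 0: P' = (I − K·H)·P̄ = [863/1345 146/1345; 146/1345 592/1345]
step 1: x̄ = F·x = [-2061/1345, 272/1345]
step 1: P̄ = F·P·Fᵀ + Q = [10708/1345 -5766/1345; -5766/1345 9757/1345]
step 1: y = z − H·x̄ = [286/269, -1039/269]
step 1: S = H·P̄·Hᵀ + R = [15098/269 3840/269; 3840/269 6981/269]
step 1: K = P̄·Hᵀ·S⁻¹ = [-11792/56167 -56090/168501; 21024/56167 -26125/168501]
step 1: x' = x̄ + K·y = [-395839/842505, 1010203/842505]
step 1: P' = (I − K·H)·P̄ = [519472/842505 82856/842505; 82856/842505 356788/842505]

step 0: x' = [1789/1345, -687/1345], P' = [863/1345 146/1345; 146/1345 592/1345]
step 1: x' = [-395839/842505, 1010203/842505], P' = [519472/842505 82856/842505; 82856/842505 356788/842505]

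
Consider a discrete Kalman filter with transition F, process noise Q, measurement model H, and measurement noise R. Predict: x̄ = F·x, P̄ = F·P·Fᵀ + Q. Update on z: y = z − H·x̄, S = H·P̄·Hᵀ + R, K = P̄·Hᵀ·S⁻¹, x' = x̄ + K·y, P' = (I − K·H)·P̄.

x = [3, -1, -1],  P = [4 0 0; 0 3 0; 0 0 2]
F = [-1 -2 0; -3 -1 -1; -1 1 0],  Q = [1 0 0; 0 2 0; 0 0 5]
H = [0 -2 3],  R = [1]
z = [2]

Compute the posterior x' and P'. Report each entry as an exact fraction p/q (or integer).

x' = [-1, -7, -4]
P' = [1177/173 636/173 410/173; 636/173 3958/173 2619/173; 410/173 2619/173 1752/173]

x̄ = F·x = [-1, -7, -4]
P̄ = F·P·Fᵀ + Q = [17 18 -2; 18 43 9; -2 9 12]
y = z − H·x̄ = [0]
S = H·P̄·Hᵀ + R = [173]
K = P̄·Hᵀ·S⁻¹ = [-42/173; -59/173; 18/173]
x' = x̄ + K·y = [-1, -7, -4]
P' = (I − K·H)·P̄ = [1177/173 636/173 410/173; 636/173 3958/173 2619/173; 410/173 2619/173 1752/173]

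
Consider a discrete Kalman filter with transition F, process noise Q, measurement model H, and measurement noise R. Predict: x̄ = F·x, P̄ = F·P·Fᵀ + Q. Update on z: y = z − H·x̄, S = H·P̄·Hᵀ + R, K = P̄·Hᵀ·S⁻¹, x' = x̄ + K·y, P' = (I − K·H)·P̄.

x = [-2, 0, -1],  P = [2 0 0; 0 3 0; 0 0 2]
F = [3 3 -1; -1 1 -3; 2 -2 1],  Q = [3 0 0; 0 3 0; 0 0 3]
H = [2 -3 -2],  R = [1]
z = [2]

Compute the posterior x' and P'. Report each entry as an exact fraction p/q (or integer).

x̄ = F·x = [-5, 5, -5]
P̄ = F·P·Fᵀ + Q = [50 9 -8; 9 26 -16; -8 -16 25]
y = z − H·x̄ = [17]
S = H·P̄·Hᵀ + R = [299]
K = P̄·Hᵀ·S⁻¹ = [89/299; -28/299; -18/299]
x' = x̄ + K·y = [18/299, 1019/299, -1801/299]
P' = (I − K·H)·P̄ = [7029/299 5183/299 -790/299; 5183/299 6990/299 -5288/299; -790/299 -5288/299 7151/299]

x' = [18/299, 1019/299, -1801/299]
P' = [7029/299 5183/299 -790/299; 5183/299 6990/299 -5288/299; -790/299 -5288/299 7151/299]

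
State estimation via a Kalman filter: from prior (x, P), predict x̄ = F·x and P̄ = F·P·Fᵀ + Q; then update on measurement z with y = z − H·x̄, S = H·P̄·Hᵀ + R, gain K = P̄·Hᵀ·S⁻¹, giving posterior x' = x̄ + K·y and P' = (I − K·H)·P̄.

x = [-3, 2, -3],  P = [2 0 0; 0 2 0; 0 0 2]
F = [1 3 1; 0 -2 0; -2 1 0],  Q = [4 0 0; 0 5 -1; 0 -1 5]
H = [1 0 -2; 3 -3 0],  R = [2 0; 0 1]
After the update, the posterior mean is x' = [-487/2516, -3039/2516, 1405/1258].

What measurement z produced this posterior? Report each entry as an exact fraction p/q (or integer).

z = [-2, 3]

x̄ = F·x = [0, -4, 8]
P̄ = F·P·Fᵀ + Q = [26 -12 2; -12 13 -5; 2 -5 15]
S = H·P̄·Hᵀ + R = [80 72; 72 568]
K = P̄·Hᵀ·S⁻¹ = [67/629 471/2516; 533/5032 -183/1258; -2177/5032 231/2516]
x' − x̄ = [-487/2516, 7025/2516, -8659/1258] = K·y
y = (KᵀK)⁻¹·Kᵀ·(x' − x̄) = [14, -9]
z = y + H·x̄ = [14, -9] + [-16, 12] = [-2, 3]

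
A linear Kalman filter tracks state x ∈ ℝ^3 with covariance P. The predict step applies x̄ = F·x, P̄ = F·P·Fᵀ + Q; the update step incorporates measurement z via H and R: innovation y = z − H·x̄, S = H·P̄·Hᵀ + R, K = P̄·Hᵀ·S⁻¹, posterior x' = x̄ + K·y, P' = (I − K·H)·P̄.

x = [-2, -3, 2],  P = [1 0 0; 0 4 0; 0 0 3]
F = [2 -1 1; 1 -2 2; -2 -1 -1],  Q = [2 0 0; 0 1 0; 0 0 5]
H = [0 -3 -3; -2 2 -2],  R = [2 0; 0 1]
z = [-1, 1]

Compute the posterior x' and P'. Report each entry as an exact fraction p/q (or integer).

x' = [-25546/8831, -8762/8831, 12241/8831]
P' = [275639/35324 70045/17662 -34482/8831; 70045/17662 18829/8831 -17582/8831; -34482/8831 -17582/8831 18288/8831]

x̄ = F·x = [1, 8, 5]
P̄ = F·P·Fᵀ + Q = [13 16 -3; 16 30 0; -3 0 16]
y = z − H·x̄ = [38, -3]
S = H·P̄·Hᵀ + R = [416 -6; -6 85]
K = P̄·Hᵀ·S⁻¹ = [-3243/35324 2379/17662; -3741/17662 2777/8831; -1059/8831 -2776/8831]
x' = x̄ + K·y = [-25546/8831, -8762/8831, 12241/8831]
P' = (I − K·H)·P̄ = [275639/35324 70045/17662 -34482/8831; 70045/17662 18829/8831 -17582/8831; -34482/8831 -17582/8831 18288/8831]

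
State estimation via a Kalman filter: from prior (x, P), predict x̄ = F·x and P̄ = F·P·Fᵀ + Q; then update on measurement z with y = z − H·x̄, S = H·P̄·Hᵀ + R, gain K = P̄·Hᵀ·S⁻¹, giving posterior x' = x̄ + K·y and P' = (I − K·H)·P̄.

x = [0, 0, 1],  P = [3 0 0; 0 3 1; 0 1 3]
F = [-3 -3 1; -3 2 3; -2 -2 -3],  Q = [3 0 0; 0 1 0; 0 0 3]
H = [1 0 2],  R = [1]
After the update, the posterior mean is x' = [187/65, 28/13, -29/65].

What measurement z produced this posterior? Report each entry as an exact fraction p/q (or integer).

x̄ = F·x = [1, 3, -3]
P̄ = F·P·Fᵀ + Q = [54 11 34; 11 79 -33; 34 -33 66]
S = H·P̄·Hᵀ + R = [455]
K = P̄·Hᵀ·S⁻¹ = [122/455; -11/91; 166/455]
x' − x̄ = [122/65, -11/13, 166/65] = K·y
y = (KᵀK)⁻¹·Kᵀ·(x' − x̄) = [7]
z = y + H·x̄ = [7] + [-5] = [2]

z = [2]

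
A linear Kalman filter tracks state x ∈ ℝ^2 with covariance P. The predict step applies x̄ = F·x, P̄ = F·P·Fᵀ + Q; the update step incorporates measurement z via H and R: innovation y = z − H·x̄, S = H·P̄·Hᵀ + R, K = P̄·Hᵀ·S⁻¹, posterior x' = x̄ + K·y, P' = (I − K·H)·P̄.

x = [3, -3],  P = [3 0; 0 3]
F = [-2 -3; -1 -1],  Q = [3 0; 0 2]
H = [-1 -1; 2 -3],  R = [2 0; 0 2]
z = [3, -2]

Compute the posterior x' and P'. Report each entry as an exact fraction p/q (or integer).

x' = [-6561/3059, -2592/3059]
P' = [2388/3059 1170/3059; 1170/3059 1142/3059]

x̄ = F·x = [3, 0]
P̄ = F·P·Fᵀ + Q = [42 15; 15 8]
y = z − H·x̄ = [6, -8]
S = H·P̄·Hᵀ + R = [82 -45; -45 62]
K = P̄·Hᵀ·S⁻¹ = [-1779/3059 633/3059; -1156/3059 -543/3059]
x' = x̄ + K·y = [-6561/3059, -2592/3059]
P' = (I − K·H)·P̄ = [2388/3059 1170/3059; 1170/3059 1142/3059]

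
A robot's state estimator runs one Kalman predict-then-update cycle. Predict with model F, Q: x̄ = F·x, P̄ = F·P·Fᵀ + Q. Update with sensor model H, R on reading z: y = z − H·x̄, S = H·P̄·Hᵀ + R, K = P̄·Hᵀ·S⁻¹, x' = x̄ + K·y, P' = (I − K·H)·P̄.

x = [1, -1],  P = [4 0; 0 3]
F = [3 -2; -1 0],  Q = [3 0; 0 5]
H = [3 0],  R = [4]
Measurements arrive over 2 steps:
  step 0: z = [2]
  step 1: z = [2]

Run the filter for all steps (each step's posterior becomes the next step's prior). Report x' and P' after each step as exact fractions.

step 0: x̄ = F·x = [5, -1]
step 0: P̄ = F·P·Fᵀ + Q = [51 -12; -12 9]
step 0: y = z − H·x̄ = [-13]
step 0: S = H·P̄·Hᵀ + R = [463]
step 0: K = P̄·Hᵀ·S⁻¹ = [153/463; -36/463]
step 0: x' = x̄ + K·y = [326/463, 5/463]
step 0: P' = (I − K·H)·P̄ = [204/463 -48/463; -48/463 2871/463]
step 1: x̄ = F·x = [968/463, -326/463]
step 1: P̄ = F·P·Fᵀ + Q = [15285/463 -708/463; -708/463 2519/463]
step 1: y = z − H·x̄ = [-1978/463]
step 1: S = H·P̄·Hᵀ + R = [139417/463]
step 1: K = P̄·Hᵀ·S⁻¹ = [45855/139417; -36/2363]
step 1: x' = x̄ + K·y = [95582/139417, -1510/2363]
step 1: P' = (I − K·H)·P̄ = [61140/139417 -48/2363; -48/2363 12691/2363]

step 0: x' = [326/463, 5/463], P' = [204/463 -48/463; -48/463 2871/463]
step 1: x' = [95582/139417, -1510/2363], P' = [61140/139417 -48/2363; -48/2363 12691/2363]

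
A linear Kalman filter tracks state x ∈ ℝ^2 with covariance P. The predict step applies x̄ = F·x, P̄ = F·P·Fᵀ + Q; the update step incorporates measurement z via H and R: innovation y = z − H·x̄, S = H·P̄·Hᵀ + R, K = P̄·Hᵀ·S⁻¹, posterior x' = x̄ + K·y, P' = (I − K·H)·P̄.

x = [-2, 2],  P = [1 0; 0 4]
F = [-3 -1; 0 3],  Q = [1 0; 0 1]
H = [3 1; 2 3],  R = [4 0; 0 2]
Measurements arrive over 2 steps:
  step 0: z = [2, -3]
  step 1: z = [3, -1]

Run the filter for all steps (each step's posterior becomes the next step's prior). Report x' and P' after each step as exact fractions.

step 0: x̄ = F·x = [4, 6]
step 0: P̄ = F·P·Fᵀ + Q = [14 -12; -12 37]
step 0: y = z − H·x̄ = [-16, -29]
step 0: S = H·P̄·Hᵀ + R = [95 63; 63 247]
step 0: K = P̄·Hᵀ·S⁻¹ = [3957/9748 -1325/9748; -2617/9748 4101/9748]
step 0: x' = x̄ + K·y = [14105/9748, -18569/9748]
step 0: P' = (I − K·H)·P̄ = [3581/4874 -2829/4874; -2829/4874 3253/4874]
step 1: x̄ = F·x = [-11873/4874, -55707/9748]
step 1: P̄ = F·P·Fᵀ + Q = [11691/2437 7851/2437; 7851/2437 34151/4874]
step 1: y = z − H·x̄ = [156189/9748, 204865/9748]
step 1: S = H·P̄·Hᵀ + R = [358297/4874 415467/4874; 415467/4874 599059/4874]
step 1: K = P̄·Hᵀ·S⁻¹ = [48111/162697 -417249/8622941; -26848/162697 2913615/8622941]
step 1: x' = x̄ + K·y = [583243/453839, -570744/453839]
step 1: P' = (I − K·H)·P̄ = [4490442/8622941 -3271794/8622941; -3271794/8622941 4123606/8622941]

step 0: x' = [14105/9748, -18569/9748], P' = [3581/4874 -2829/4874; -2829/4874 3253/4874]
step 1: x' = [583243/453839, -570744/453839], P' = [4490442/8622941 -3271794/8622941; -3271794/8622941 4123606/8622941]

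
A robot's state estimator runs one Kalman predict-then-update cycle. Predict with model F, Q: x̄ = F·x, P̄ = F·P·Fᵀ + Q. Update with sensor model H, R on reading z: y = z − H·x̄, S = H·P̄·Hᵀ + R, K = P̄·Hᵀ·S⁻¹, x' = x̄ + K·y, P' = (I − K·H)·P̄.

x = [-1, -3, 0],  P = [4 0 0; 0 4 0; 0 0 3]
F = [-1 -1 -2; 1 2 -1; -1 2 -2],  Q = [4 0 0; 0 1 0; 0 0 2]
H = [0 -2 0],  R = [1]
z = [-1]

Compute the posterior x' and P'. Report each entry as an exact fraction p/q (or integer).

x̄ = F·x = [4, -7, -5]
P̄ = F·P·Fᵀ + Q = [24 -6 8; -6 24 18; 8 18 34]
y = z − H·x̄ = [-15]
S = H·P̄·Hᵀ + R = [97]
K = P̄·Hᵀ·S⁻¹ = [12/97; -48/97; -36/97]
x' = x̄ + K·y = [208/97, 41/97, 55/97]
P' = (I − K·H)·P̄ = [2184/97 -6/97 1208/97; -6/97 24/97 18/97; 1208/97 18/97 2002/97]

x' = [208/97, 41/97, 55/97]
P' = [2184/97 -6/97 1208/97; -6/97 24/97 18/97; 1208/97 18/97 2002/97]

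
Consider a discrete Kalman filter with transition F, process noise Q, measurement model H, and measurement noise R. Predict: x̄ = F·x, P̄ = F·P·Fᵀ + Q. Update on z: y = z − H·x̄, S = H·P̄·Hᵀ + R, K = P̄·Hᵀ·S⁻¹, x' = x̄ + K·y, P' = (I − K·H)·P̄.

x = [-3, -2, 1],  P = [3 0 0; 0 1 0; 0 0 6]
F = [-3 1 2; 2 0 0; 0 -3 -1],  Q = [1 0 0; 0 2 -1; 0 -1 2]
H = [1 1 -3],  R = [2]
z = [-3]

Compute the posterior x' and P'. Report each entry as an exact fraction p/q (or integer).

x̄ = F·x = [9, -6, 5]
P̄ = F·P·Fᵀ + Q = [53 -18 -15; -18 14 -1; -15 -1 17]
y = z − H·x̄ = [9]
S = H·P̄·Hᵀ + R = [282]
K = P̄·Hᵀ·S⁻¹ = [40/141; -1/282; -67/282]
x' = x̄ + K·y = [543/47, -567/94, 269/94]
P' = (I − K·H)·P̄ = [4273/141 -2498/141 565/141; -2498/141 3947/282 -349/282; 565/141 -349/282 305/282]

x' = [543/47, -567/94, 269/94]
P' = [4273/141 -2498/141 565/141; -2498/141 3947/282 -349/282; 565/141 -349/282 305/282]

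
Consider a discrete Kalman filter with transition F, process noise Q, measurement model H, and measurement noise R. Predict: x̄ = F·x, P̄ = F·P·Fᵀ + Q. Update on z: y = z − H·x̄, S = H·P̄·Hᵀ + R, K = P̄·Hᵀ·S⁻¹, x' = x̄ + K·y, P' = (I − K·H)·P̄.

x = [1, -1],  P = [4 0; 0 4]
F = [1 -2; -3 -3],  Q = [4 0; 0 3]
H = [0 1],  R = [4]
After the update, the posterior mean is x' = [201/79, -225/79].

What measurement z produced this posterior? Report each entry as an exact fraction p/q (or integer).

z = [-3]

x̄ = F·x = [3, 0]
P̄ = F·P·Fᵀ + Q = [24 12; 12 75]
S = H·P̄·Hᵀ + R = [79]
K = P̄·Hᵀ·S⁻¹ = [12/79; 75/79]
x' − x̄ = [-36/79, -225/79] = K·y
y = (KᵀK)⁻¹·Kᵀ·(x' − x̄) = [-3]
z = y + H·x̄ = [-3] + [0] = [-3]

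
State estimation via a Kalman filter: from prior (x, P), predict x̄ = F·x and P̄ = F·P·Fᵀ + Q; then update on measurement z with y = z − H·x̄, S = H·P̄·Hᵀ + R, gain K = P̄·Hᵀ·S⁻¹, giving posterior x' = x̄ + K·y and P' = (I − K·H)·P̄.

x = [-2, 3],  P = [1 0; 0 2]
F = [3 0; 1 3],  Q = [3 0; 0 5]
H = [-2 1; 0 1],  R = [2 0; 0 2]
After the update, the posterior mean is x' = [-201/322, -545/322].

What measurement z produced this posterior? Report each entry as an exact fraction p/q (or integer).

z = [-1, -2]

x̄ = F·x = [-6, 7]
P̄ = F·P·Fᵀ + Q = [12 3; 3 24]
S = H·P̄·Hᵀ + R = [62 18; 18 26]
K = P̄·Hᵀ·S⁻¹ = [-75/161 141/322; 9/322 291/322]
x' − x̄ = [1731/322, -2799/322] = K·y
y = (KᵀK)⁻¹·Kᵀ·(x' − x̄) = [-20, -9]
z = y + H·x̄ = [-20, -9] + [19, 7] = [-1, -2]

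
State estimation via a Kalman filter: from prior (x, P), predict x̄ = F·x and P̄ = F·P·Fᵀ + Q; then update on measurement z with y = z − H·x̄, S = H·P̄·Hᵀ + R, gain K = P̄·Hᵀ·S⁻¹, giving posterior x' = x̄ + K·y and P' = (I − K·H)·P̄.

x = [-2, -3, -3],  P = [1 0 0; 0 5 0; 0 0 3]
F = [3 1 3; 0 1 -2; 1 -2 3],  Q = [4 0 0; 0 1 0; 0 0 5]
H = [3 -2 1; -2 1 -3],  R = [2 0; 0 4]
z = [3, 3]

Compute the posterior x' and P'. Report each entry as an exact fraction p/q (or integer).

x' = [8108/12887, -13478/12887, -19589/12887]
P' = [234893/103096 250805/103096 -107623/103096; 250805/103096 328493/103096 -81231/103096; -107623/103096 -81231/103096 104101/103096]

x̄ = F·x = [-18, 3, -5]
P̄ = F·P·Fᵀ + Q = [45 -13 20; -13 18 -28; 20 -28 53]
y = z − H·x̄ = [68, -51]
S = H·P̄·Hᵀ + R = [920 -972; -972 1139]
K = P̄·Hᵀ·S⁻¹ = [47723/103096 6493/25774; 7099/103096 4411/25774; -28153/103096 -11143/25774]
x' = x̄ + K·y = [8108/12887, -13478/12887, -19589/12887]
P' = (I − K·H)·P̄ = [234893/103096 250805/103096 -107623/103096; 250805/103096 328493/103096 -81231/103096; -107623/103096 -81231/103096 104101/103096]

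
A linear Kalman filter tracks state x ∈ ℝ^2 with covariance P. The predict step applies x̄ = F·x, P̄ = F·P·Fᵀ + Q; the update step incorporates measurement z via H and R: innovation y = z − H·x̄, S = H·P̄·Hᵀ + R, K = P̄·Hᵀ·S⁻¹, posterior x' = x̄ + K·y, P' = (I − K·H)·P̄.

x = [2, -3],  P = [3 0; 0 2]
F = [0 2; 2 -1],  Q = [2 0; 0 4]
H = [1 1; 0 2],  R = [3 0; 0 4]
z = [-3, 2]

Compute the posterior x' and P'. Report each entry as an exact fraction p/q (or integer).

x̄ = F·x = [-6, 7]
P̄ = F·P·Fᵀ + Q = [10 -4; -4 18]
y = z − H·x̄ = [-4, -12]
S = H·P̄·Hᵀ + R = [23 28; 28 76]
K = P̄·Hᵀ·S⁻¹ = [170/241 -88/241; 14/241 109/241]
x' = x̄ + K·y = [-1070/241, 323/241]
P' = (I − K·H)·P̄ = [686/241 -176/241; -176/241 218/241]

x' = [-1070/241, 323/241]
P' = [686/241 -176/241; -176/241 218/241]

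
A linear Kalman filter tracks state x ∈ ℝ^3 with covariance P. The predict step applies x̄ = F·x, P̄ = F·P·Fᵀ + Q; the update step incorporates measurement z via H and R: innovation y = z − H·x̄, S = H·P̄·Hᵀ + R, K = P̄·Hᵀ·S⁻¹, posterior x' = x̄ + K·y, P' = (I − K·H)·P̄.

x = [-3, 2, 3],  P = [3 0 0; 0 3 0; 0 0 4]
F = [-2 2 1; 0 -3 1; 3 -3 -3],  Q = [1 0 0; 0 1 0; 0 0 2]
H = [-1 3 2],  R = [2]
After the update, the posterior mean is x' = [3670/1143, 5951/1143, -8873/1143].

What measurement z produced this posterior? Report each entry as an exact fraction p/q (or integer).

z = [-3]

x̄ = F·x = [13, -3, -24]
P̄ = F·P·Fᵀ + Q = [29 -14 -48; -14 32 15; -48 15 92]
S = H·P̄·Hᵀ + R = [1143]
K = P̄·Hᵀ·S⁻¹ = [-167/1143; 140/1143; 277/1143]
x' − x̄ = [-11189/1143, 9380/1143, 18559/1143] = K·y
y = (KᵀK)⁻¹·Kᵀ·(x' − x̄) = [67]
z = y + H·x̄ = [67] + [-70] = [-3]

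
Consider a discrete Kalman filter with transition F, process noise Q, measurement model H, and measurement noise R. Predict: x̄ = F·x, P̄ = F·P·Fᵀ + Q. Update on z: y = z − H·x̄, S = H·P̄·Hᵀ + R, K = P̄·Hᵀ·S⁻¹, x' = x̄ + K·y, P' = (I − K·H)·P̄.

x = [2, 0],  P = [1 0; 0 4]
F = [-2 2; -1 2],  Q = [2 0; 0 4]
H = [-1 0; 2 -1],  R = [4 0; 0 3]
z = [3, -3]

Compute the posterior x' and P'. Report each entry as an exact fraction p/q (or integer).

x' = [-235/91, -158/91]
P' = [204/91 330/91; 330/91 1437/182]

x̄ = F·x = [-4, -2]
P̄ = F·P·Fᵀ + Q = [22 18; 18 21]
y = z − H·x̄ = [-1, 3]
S = H·P̄·Hᵀ + R = [26 -26; -26 40]
K = P̄·Hᵀ·S⁻¹ = [-51/91 2/7; -165/182 -3/14]
x' = x̄ + K·y = [-235/91, -158/91]
P' = (I − K·H)·P̄ = [204/91 330/91; 330/91 1437/182]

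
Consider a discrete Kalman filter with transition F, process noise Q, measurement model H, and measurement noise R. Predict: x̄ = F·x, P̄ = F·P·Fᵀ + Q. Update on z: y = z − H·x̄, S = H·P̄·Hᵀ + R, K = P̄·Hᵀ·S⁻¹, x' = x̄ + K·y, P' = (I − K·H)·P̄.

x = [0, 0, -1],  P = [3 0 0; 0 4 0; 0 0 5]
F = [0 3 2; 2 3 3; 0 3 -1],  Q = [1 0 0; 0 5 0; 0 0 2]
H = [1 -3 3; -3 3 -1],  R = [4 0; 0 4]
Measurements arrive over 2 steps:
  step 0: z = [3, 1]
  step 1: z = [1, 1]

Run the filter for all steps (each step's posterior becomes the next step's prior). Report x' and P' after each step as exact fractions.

step 0: x' = [-21740/10951, -18423/10951, -226/10951], P' = [354767/10951 457926/10951 333839/10951; 457926/10951 601598/10951 443286/10951; 333839/10951 443286/10951 333021/10951]
step 1: x' = [-532104644/124736083, -2018421644/374208249, -1401452669/374208249], P' = [2126803193/124736083 2665643014/124736083 1837676457/124736083; 2665643014/124736083 10330625818/374208249 7252415242/374208249; 1837676457/124736083 7252415242/374208249 5281708621/374208249]

step 0: x̄ = F·x = [-2, -3, 1]
step 0: P̄ = F·P·Fᵀ + Q = [57 66 26; 66 98 21; 26 21 43]
step 0: y = z − H·x̄ = [-7, 5]
step 0: S = H·P̄·Hᵀ + R = [712 -398; -398 284]
step 0: K = P̄·Hᵀ·S⁻¹ = [-8747/21902 -12181/21902; -8505/21902 -6135/21902; 761/10951 -1170/10951]
step 0: x' = x̄ + K·y = [-21740/10951, -18423/10951, -226/10951]
step 0: P' = (I − K·H)·P̄ = [354767/10951 457926/10951 333839/10951; 457926/10951 601598/10951 443286/10951; 333839/10951 443286/10951 333021/10951]
step 1: x̄ = F·x = [-55721/10951, -99427/10951, -55043/10951]
step 1: P̄ = F·P·Fᵀ + Q = [12076849/10951 18144710/10951 6078198/10951; 18144710/10951 27365722/10951 9154913/10951; 6078198/10951 9154913/10951 3109589/10951]
step 1: y = z − H·x̄ = [-66480/10951, 87026/10951]
step 1: S = H·P̄·Hᵀ + R = [49210946/10951 -25037316/10951; -25037316/10951 13071462/10951]
step 1: K = P̄·Hᵀ·S⁻¹ = [-178548239/249472166 -110578497/249472166; -206283781/249472166 -125662457/748416498; -33257541/124736083 -15887752/374208249]
step 1: x' = x̄ + K·y = [-532104644/124736083, -2018421644/374208249, -1401452669/374208249]
step 1: P' = (I − K·H)·P̄ = [2126803193/124736083 2665643014/124736083 1837676457/124736083; 2665643014/124736083 10330625818/374208249 7252415242/374208249; 1837676457/124736083 7252415242/374208249 5281708621/374208249]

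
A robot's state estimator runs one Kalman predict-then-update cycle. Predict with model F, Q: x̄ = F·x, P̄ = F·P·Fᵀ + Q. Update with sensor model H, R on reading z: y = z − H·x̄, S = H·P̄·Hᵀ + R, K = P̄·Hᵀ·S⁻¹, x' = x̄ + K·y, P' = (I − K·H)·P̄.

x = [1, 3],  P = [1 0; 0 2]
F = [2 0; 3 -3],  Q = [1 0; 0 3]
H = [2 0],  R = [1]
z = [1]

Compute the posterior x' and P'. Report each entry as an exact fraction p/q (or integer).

x' = [4/7, -54/7]
P' = [5/21 2/7; 2/7 162/7]

x̄ = F·x = [2, -6]
P̄ = F·P·Fᵀ + Q = [5 6; 6 30]
y = z − H·x̄ = [-3]
S = H·P̄·Hᵀ + R = [21]
K = P̄·Hᵀ·S⁻¹ = [10/21; 4/7]
x' = x̄ + K·y = [4/7, -54/7]
P' = (I − K·H)·P̄ = [5/21 2/7; 2/7 162/7]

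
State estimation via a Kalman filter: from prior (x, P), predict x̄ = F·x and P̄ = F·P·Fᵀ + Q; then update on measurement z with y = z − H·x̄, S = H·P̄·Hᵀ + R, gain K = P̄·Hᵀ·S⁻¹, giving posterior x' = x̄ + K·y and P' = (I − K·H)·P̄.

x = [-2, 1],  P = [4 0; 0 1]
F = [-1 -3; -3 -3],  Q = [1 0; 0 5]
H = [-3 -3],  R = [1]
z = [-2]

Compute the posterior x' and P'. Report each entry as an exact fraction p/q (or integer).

x' = [-275/191, 2013/955]
P' = [469/191 -462/191; -462/191 2381/955]

x̄ = F·x = [-1, 3]
P̄ = F·P·Fᵀ + Q = [14 21; 21 50]
y = z − H·x̄ = [4]
S = H·P̄·Hᵀ + R = [955]
K = P̄·Hᵀ·S⁻¹ = [-21/191; -213/955]
x' = x̄ + K·y = [-275/191, 2013/955]
P' = (I − K·H)·P̄ = [469/191 -462/191; -462/191 2381/955]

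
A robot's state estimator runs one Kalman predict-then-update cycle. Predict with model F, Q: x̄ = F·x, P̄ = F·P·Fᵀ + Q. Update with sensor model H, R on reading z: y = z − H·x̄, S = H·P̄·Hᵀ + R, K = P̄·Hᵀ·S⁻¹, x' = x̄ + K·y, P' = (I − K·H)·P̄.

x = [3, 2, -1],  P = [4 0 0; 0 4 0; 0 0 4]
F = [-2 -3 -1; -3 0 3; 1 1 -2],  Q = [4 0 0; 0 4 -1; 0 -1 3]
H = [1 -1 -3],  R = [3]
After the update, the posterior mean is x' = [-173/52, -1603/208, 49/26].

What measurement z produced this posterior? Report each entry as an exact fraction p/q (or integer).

x̄ = F·x = [-11, -12, 7]
P̄ = F·P·Fᵀ + Q = [60 12 -12; 12 76 -37; -12 -37 27]
S = H·P̄·Hᵀ + R = [208]
K = P̄·Hᵀ·S⁻¹ = [21/52; 47/208; -7/26]
x' − x̄ = [399/52, 893/208, -133/26] = K·y
y = (KᵀK)⁻¹·Kᵀ·(x' − x̄) = [19]
z = y + H·x̄ = [19] + [-20] = [-1]

z = [-1]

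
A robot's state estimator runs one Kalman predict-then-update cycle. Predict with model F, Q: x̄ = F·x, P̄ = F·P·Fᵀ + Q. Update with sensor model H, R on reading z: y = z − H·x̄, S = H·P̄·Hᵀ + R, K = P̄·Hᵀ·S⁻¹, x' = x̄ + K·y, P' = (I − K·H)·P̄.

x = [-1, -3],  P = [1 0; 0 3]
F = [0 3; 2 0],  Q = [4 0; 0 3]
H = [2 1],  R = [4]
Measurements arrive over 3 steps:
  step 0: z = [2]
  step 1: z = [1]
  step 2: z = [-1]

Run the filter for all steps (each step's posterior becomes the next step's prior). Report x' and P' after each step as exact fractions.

step 0: x' = [149/135, -116/135], P' = [341/135 -434/135; -434/135 896/135]
step 1: x' = [-10160/26309, 44497/26309], P' = [96932/26309 -135448/26309; -135448/26309 257140/26309]
step 2: x' = [-6261899/6999123, 6616559/6999123], P' = [27489688/6999123 -38874160/6999123; -38874160/6999123 73113436/6999123]

step 0: x̄ = F·x = [-9, -2]
step 0: P̄ = F·P·Fᵀ + Q = [31 0; 0 7]
step 0: y = z − H·x̄ = [22]
step 0: S = H·P̄·Hᵀ + R = [135]
step 0: K = P̄·Hᵀ·S⁻¹ = [62/135; 7/135]
step 0: x' = x̄ + K·y = [149/135, -116/135]
step 0: P' = (I − K·H)·P̄ = [341/135 -434/135; -434/135 896/135]
step 1: x̄ = F·x = [-116/45, 298/135]
step 1: P̄ = F·P·Fᵀ + Q = [956/15 -868/45; -868/45 1769/135]
step 1: y = z − H·x̄ = [533/135]
step 1: S = H·P̄·Hᵀ + R = [26309/135]
step 1: K = P̄·Hᵀ·S⁻¹ = [14604/26309; -3439/26309]
step 1: x' = x̄ + K·y = [-10160/26309, 44497/26309]
step 1: P' = (I − K·H)·P̄ = [96932/26309 -135448/26309; -135448/26309 257140/26309]
step 2: x̄ = F·x = [133491/26309, -20320/26309]
step 2: P̄ = F·P·Fᵀ + Q = [2419496/26309 -812688/26309; -812688/26309 466655/26309]
step 2: y = z − H·x̄ = [-272971/26309]
step 2: S = H·P̄·Hᵀ + R = [6999123/26309]
step 2: K = P̄·Hᵀ·S⁻¹ = [4026304/6999123; -1158721/6999123]
step 2: x' = x̄ + K·y = [-6261899/6999123, 6616559/6999123]
step 2: P' = (I − K·H)·P̄ = [27489688/6999123 -38874160/6999123; -38874160/6999123 73113436/6999123]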